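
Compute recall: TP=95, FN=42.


Recall = TP/(TP+FN)
= 95/(95+42)
= 95/137 = 69.34%

69.34%


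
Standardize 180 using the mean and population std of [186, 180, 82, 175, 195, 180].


μ = 166.3333, σ = 38.2303
z = (180 - 166.3333)/38.2303 = 0.3575

0.3575


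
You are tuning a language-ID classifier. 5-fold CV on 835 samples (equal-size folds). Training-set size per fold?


Fold size = 835/5 = 167
Training per fold = 835 - 167 = 668

668


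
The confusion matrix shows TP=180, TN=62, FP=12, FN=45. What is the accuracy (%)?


Accuracy = (TP+TN)/(TP+TN+FP+FN)
= (180+62)/(299)
= 242/299 = 80.94%

80.94%


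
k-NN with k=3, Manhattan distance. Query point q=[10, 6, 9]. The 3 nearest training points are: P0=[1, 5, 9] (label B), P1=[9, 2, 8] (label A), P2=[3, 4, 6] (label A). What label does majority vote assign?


d(q,P0) = 10  (label B)
d(q,P1) = 6  (label A)
d(q,P2) = 12  (label A)
Votes: A=2, B=1
Majority → A

A


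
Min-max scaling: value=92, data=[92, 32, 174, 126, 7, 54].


min=7, max=174
(92-7)/(174-7) = 85/167 = 0.509

0.509


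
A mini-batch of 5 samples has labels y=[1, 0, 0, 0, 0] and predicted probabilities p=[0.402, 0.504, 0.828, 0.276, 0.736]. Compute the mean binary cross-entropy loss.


L[0] = -ln(0.402) = 0.9113
L[1] = -ln(1-0.504) = -ln(0.496) = 0.7012
L[2] = -ln(1-0.828) = -ln(0.172) = 1.7603
L[3] = -ln(1-0.276) = -ln(0.724) = 0.323
L[4] = -ln(1-0.736) = -ln(0.264) = 1.3318
mean = (0.9113 + 0.7012 + 1.7603 + 0.323 + 1.3318)/5 = 1.0055

1.0055


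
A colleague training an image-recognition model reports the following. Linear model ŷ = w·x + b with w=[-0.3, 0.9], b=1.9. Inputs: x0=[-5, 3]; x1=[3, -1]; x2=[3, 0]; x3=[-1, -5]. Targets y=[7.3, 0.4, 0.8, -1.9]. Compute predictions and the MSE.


ŷ0 = (-0.3)·(-5) + (0.9)·(3) + 1.9 = 6.1
ŷ1 = (-0.3)·(3) + (0.9)·(-1) + 1.9 = 0.1
ŷ2 = (-0.3)·(3) + (0.9)·(0) + 1.9 = 1.0
ŷ3 = (-0.3)·(-1) + (0.9)·(-5) + 1.9 = -2.3
errors² = [1.44, 0.09, 0.04, 0.16]
MSE = 1.7300/4 = 0.4325

0.4325


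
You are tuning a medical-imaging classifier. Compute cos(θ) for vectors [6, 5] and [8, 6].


A·B = 6·8 + 5·6 = 78
‖A‖ = √61 = 7.8102, ‖B‖ = √100 = 10
cos = 78/(√61·√100) = 78/√6100 = 0.9987

0.9987


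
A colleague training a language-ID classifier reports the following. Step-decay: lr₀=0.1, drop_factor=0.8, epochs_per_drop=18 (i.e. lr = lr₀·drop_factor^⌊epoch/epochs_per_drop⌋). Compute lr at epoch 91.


n_drops = ⌊91/18⌋ = 5
lr = 0.1·0.8^5 = 0.1·0.32768 = 0.032768

0.032768


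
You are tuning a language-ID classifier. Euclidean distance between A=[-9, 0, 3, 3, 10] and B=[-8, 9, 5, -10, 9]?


d = √((-9+ 8)² + (0-9)² + (3-5)² + (3+ 10)² + (10-9)²)
  = √(1 + 81 + 4 + 169 + 1)
  = √256 = 16.0

16.0


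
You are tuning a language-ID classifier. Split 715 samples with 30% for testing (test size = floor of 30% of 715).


Test = ⌊715·30/100⌋ = 214
Train = 715 - 214 = 501

Train: 501, Test: 214


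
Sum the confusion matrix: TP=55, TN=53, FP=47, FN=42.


Total = TP + TN + FP + FN
= 55 + 53 + 47 + 42
= 197
(Predicted positive: 102, predicted negative: 95)

197


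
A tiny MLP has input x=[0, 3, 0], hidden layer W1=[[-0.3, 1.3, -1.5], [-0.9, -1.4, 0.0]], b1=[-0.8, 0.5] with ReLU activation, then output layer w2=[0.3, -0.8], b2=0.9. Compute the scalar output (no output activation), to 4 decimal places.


z1[0] = (-0.3)·(0) + (1.3)·(3) + (-1.5)·(0) - 0.8 = 3.1
z1[1] = (-0.9)·(0) + (-1.4)·(3) + (0.0)·(0) + 0.5 = -3.7
h = ReLU(z1) = [3.1, 0.0]
output = (0.3)·(3.1) + (-0.8)·(0.0) + 0.9 = 1.83

1.83


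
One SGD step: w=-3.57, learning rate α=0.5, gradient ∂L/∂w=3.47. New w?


w_new = w - α·∇
= -3.57 - 0.5·3.47
= -3.57 - 1.735
= -5.305

-5.305


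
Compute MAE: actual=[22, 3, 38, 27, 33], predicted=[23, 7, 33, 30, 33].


Absolute errors: |22-23|=1, |3-7|=4, |38-33|=5, |27-30|=3, |33-33|=0
Sum = 13
MAE = 13/5 = 13/5

13/5


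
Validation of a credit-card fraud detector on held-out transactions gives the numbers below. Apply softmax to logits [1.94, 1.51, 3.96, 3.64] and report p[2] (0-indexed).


Exponentials: e^1.94=6.9588, e^1.51=4.5267, e^3.96=52.4573, e^3.64=38.0918
Sum = 102.0346
Softmax = [0.0682, 0.0444, 0.5141, 0.3733]
p[2] = 52.4573/102.0346 = 0.5141

0.5141


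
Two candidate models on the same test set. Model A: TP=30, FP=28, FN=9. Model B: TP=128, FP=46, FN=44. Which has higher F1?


Model A: P=30/58=0.5172, R=30/39=0.7692, F1=2PR/(P+R)=2TP/(2TP+FP+FN)=60/97=0.6186
Model B: P=128/174=0.7356, R=128/172=0.7442, F1=2PR/(P+R)=2TP/(2TP+FP+FN)=256/346=0.7399
0.6186 < 0.7399 → Model B

Model B


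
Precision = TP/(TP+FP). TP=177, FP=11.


Precision = TP/(TP+FP)
= 177/(177+11)
= 177/188 = 94.15%

94.15%


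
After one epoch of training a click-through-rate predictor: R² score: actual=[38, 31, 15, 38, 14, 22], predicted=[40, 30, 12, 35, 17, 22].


ȳ = 26.3333
SS_res = Σ(y-ŷ)² = 32
SS_tot = Σ(y-ȳ)² = 593.33
R² = 1 - SS_res/SS_tot = 1 - 0.0539 = 0.9461

0.9461


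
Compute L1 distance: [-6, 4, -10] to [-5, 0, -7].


d = |-6+ 5| + |4-0| + |-10+ 7|
  = 1 + 4 + 3
  = 8

8


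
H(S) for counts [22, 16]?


Probabilities: [22/38, 16/38] ≈ [0.5789, 0.4211]
H = -((22/38)·log₂(22/38) + (16/38)·log₂(16/38))
  = 0.9819 bits

0.9819 bits


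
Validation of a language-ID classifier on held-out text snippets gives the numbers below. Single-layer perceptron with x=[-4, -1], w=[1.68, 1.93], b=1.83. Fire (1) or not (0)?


z = (-4)·(1.68) + (-1)·(1.93) + 1.83
  = -6.82
step(z) = 0 (z<0)

0


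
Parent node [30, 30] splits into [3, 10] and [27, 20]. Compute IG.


Parent = [30, 30], H_parent = 1
H_left = 0.7793 (n=13), H_right = 0.9839 (n=47)
H_children = (13/60)·0.7793 + (47/60)·0.9839 = 0.9396
IG = 1 - 0.9396 = 0.0604

0.0604


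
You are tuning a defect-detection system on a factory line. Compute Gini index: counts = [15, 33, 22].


Probabilities: [15/70, 33/70, 22/70] ≈ [0.2143, 0.4714, 0.3143]
Σpᵢ² = (225 + 1089 + 484)/70² = 1798/4900
Gini = 1 - Σpᵢ² = 1 - 1798/4900 = 0.6331

0.6331


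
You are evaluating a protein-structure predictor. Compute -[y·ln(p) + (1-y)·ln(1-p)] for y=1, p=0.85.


BCE = -[y·ln(p) + (1-y)·ln(1-p)]
= -1·ln(0.85) - 0
= -ln(0.85) = 0.1625

0.1625


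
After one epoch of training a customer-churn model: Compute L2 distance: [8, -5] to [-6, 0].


d = √((8+ 6)² + (-5-0)²)
  = √(196 + 25)
  = √221 = 14.8661

14.8661


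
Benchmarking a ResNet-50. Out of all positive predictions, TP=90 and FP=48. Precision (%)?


Precision = TP/(TP+FP)
= 90/(90+48)
= 90/138 = 65.22%

65.22%


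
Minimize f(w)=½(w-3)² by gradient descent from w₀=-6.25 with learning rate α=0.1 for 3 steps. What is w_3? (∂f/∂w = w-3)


step 1: grad = -6.25-3 = -9.25; w = -6.25 - 0.1·(-9.25) = -5.325
step 2: grad = -5.325-3 = -8.325; w = -5.325 - 0.1·(-8.325) = -4.4925
step 3: grad = -4.4925-3 = -7.4925; w = -4.4925 - 0.1·(-7.4925) = -3.74325

-3.74325


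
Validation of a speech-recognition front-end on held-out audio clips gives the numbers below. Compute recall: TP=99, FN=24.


Recall = TP/(TP+FN)
= 99/(99+24)
= 99/123 = 80.49%

80.49%


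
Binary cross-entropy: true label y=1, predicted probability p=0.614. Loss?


BCE = -[y·ln(p) + (1-y)·ln(1-p)]
= -1·ln(0.614) - 0
= -ln(0.614) = 0.4878

0.4878


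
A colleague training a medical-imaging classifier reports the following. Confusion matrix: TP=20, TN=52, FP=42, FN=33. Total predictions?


Total = TP + TN + FP + FN
= 20 + 52 + 42 + 33
= 147
(Predicted positive: 62, predicted negative: 85)

147


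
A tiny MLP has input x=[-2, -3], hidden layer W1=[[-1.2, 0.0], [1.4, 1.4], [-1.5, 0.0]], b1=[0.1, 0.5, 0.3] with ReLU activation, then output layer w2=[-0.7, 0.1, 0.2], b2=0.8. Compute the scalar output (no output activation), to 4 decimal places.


z1[0] = (-1.2)·(-2) + (0.0)·(-3) + 0.1 = 2.5
z1[1] = (1.4)·(-2) + (1.4)·(-3) + 0.5 = -6.5
z1[2] = (-1.5)·(-2) + (0.0)·(-3) + 0.3 = 3.3
h = ReLU(z1) = [2.5, 0.0, 3.3]
output = (-0.7)·(2.5) + (0.1)·(0.0) + (0.2)·(3.3) + 0.8 = -0.29

-0.29


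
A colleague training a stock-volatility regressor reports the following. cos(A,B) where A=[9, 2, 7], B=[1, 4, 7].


A·B = 9·1 + 2·4 + 7·7 = 66
‖A‖ = √134 = 11.5758, ‖B‖ = √66 = 8.124
cos = 66/(√134·√66) = 66/√8844 = 0.7018

0.7018


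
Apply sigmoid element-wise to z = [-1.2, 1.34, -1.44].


σ(-1.2) = 1/(1+e^1.2) = 0.2315
σ(1.34) = 1/(1+e^-1.34) = 0.7925
σ(-1.44) = 1/(1+e^1.44) = 0.1915
result = [0.2315, 0.7925, 0.1915]

[0.2315, 0.7925, 0.1915]


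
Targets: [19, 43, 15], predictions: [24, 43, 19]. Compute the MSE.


Squared errors: (19-24)²=25, (43-43)²=0, (15-19)²=16
Sum = 41
MSE = 41/3 = 41/3

41/3


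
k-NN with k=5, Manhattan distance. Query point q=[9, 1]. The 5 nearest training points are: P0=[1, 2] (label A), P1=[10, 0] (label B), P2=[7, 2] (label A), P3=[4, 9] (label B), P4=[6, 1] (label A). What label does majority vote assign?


d(q,P0) = 9  (label A)
d(q,P1) = 2  (label B)
d(q,P2) = 3  (label A)
d(q,P3) = 13  (label B)
d(q,P4) = 3  (label A)
Votes: A=3, B=2
Majority → A

A


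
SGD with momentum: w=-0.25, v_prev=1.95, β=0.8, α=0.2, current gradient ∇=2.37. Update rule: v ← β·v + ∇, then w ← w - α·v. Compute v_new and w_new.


v_new = 0.8·1.95 + 2.37 = 1.56 + 2.37 = 3.93
w_new = -0.25 - 0.2·3.93 = -0.25 - 0.786 = -1.036

v_new=3.93, w_new=-1.036


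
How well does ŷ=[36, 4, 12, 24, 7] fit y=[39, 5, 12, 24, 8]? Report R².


ȳ = 17.6
SS_res = Σ(y-ŷ)² = 11
SS_tot = Σ(y-ȳ)² = 781.2
R² = 1 - SS_res/SS_tot = 1 - 0.0141 = 0.9859

0.9859


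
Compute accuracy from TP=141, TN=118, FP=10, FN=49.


Accuracy = (TP+TN)/(TP+TN+FP+FN)
= (141+118)/(318)
= 259/318 = 81.45%

81.45%


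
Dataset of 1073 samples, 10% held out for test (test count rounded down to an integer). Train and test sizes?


Test = ⌊1073·10/100⌋ = 107
Train = 1073 - 107 = 966

Train: 966, Test: 107


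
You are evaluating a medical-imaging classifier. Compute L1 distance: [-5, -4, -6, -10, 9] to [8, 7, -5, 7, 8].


d = |-5-8| + |-4-7| + |-6+ 5| + |-10-7| + |9-8|
  = 13 + 11 + 1 + 17 + 1
  = 43

43


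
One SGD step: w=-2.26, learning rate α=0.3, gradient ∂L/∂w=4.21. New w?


w_new = w - α·∇
= -2.26 - 0.3·4.21
= -2.26 - 1.263
= -3.523

-3.523


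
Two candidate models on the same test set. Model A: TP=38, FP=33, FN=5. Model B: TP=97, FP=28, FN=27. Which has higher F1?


Model A: P=38/71=0.5352, R=38/43=0.8837, F1=2PR/(P+R)=2TP/(2TP+FP+FN)=76/114=0.6667
Model B: P=97/125=0.776, R=97/124=0.7823, F1=2PR/(P+R)=2TP/(2TP+FP+FN)=194/249=0.7791
0.6667 < 0.7791 → Model B

Model B


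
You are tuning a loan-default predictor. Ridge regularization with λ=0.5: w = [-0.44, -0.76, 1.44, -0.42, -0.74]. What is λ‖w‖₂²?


‖w‖₂² = (-0.44)² + (-0.76)² + (1.44)² + (-0.42)² + (-0.74)²
     = 0.1936 + 0.5776 + 2.0736 + 0.1764 + 0.5476
     = 3.5688
λ·‖w‖₂² = 0.5·3.5688 = 1.7844

1.7844


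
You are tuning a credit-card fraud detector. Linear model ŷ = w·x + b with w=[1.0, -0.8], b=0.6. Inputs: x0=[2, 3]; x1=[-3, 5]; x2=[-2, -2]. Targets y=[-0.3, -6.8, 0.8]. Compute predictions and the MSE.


ŷ0 = (1.0)·(2) + (-0.8)·(3) + 0.6 = 0.2
ŷ1 = (1.0)·(-3) + (-0.8)·(5) + 0.6 = -6.4
ŷ2 = (1.0)·(-2) + (-0.8)·(-2) + 0.6 = 0.2
errors² = [0.25, 0.16, 0.36]
MSE = 0.7700/3 = 0.2567

0.2567


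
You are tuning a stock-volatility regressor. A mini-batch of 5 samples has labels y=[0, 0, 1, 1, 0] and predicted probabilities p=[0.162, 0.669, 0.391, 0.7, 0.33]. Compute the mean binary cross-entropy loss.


L[0] = -ln(1-0.162) = -ln(0.838) = 0.1767
L[1] = -ln(1-0.669) = -ln(0.331) = 1.1056
L[2] = -ln(0.391) = 0.939
L[3] = -ln(0.7) = 0.3567
L[4] = -ln(1-0.33) = -ln(0.67) = 0.4005
mean = (0.1767 + 1.1056 + 0.939 + 0.3567 + 0.4005)/5 = 0.5957

0.5957


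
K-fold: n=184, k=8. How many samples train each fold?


Fold size = 184/8 = 23
Training per fold = 184 - 23 = 161

161


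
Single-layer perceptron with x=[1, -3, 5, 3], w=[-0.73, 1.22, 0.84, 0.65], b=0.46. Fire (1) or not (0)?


z = (1)·(-0.73) + (-3)·(1.22) + (5)·(0.84) + (3)·(0.65) + 0.46
  = 2.22
step(z) = 1 (z≥0)

1


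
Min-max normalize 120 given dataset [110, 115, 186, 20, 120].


min=20, max=186
(120-20)/(186-20) = 100/166 = 0.6024

0.6024


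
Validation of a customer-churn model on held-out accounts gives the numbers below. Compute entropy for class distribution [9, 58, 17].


Probabilities: [9/84, 58/84, 17/84] ≈ [0.1071, 0.6905, 0.2024]
H = -((9/84)·log₂(9/84) + (58/84)·log₂(58/84) + (17/84)·log₂(17/84))
  = 1.1807 bits

1.1807 bits


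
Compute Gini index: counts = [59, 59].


Probabilities: [59/118, 59/118] ≈ [0.5, 0.5]
Σpᵢ² = (3481 + 3481)/118² = 6962/13924
Gini = 1 - Σpᵢ² = 1 - 6962/13924 = 0.5

0.5


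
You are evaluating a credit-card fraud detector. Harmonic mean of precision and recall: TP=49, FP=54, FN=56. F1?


Precision = 49/103 = 0.4757
Recall = 49/105 = 0.4667
F1 = 2·P·R/(P+R) = 2·TP/(2·TP+FP+FN) = 98/(98+54+56) = 98/208 = 0.4712

0.4712


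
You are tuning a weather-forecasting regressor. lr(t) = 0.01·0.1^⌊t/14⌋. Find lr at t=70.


n_drops = ⌊70/14⌋ = 5
lr = 0.01·0.1^5 = 0.01·0.00001 = 0.0000001

0.0000001


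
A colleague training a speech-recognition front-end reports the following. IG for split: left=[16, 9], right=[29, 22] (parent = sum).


Parent = [45, 31], H_parent = 0.9754
H_left = 0.9427 (n=25), H_right = 0.9864 (n=51)
H_children = (25/76)·0.9427 + (51/76)·0.9864 = 0.972
IG = 0.9754 - 0.972 = 0.0034

0.0034


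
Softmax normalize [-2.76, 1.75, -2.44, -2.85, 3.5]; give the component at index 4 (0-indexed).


Exponentials: e^-2.76=0.0633, e^1.75=5.7546, e^-2.44=0.0872, e^-2.85=0.0578, e^3.5=33.1155
Sum = 39.0784
Softmax = [0.0016, 0.1473, 0.0022, 0.0015, 0.8474]
p[4] = 33.1155/39.0784 = 0.8474

0.8474


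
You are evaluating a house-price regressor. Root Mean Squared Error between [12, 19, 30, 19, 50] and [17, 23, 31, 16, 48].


MSE = 55/5 = 11
RMSE = √(55/5) = 3.3166

3.3166


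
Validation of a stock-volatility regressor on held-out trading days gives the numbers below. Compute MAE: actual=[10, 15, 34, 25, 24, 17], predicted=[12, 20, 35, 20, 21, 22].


Absolute errors: |10-12|=2, |15-20|=5, |34-35|=1, |25-20|=5, |24-21|=3, |17-22|=5
Sum = 21
MAE = 21/6 = 7/2

7/2


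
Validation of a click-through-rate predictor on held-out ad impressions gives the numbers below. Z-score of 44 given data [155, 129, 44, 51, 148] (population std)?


μ = 105.4, σ = 48.0858
z = (44 - 105.4)/48.0858 = -1.2769

-1.2769


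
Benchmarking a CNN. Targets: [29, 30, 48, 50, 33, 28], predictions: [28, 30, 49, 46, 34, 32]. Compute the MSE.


Squared errors: (29-28)²=1, (30-30)²=0, (48-49)²=1, (50-46)²=16, (33-34)²=1, (28-32)²=16
Sum = 35
MSE = 35/6 = 35/6

35/6


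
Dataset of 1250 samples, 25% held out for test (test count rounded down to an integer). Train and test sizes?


Test = ⌊1250·25/100⌋ = 312
Train = 1250 - 312 = 938

Train: 938, Test: 312


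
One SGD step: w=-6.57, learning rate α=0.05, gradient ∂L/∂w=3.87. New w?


w_new = w - α·∇
= -6.57 - 0.05·3.87
= -6.57 - 0.1935
= -6.7635

-6.7635


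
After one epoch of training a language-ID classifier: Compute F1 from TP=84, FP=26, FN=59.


Precision = 84/110 = 0.7636
Recall = 84/143 = 0.5874
F1 = 2·P·R/(P+R) = 2·TP/(2·TP+FP+FN) = 168/(168+26+59) = 168/253 = 0.664

0.664


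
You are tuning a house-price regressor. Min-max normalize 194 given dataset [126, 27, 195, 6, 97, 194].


min=6, max=195
(194-6)/(195-6) = 188/189 = 0.9947

0.9947


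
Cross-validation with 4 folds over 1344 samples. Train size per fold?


Fold size = 1344/4 = 336
Training per fold = 1344 - 336 = 1008

1008


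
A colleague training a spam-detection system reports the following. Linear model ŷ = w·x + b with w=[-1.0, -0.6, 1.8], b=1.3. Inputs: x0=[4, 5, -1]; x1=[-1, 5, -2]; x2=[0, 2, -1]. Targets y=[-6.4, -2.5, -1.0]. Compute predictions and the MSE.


ŷ0 = (-1.0)·(4) + (-0.6)·(5) + (1.8)·(-1) + 1.3 = -7.5
ŷ1 = (-1.0)·(-1) + (-0.6)·(5) + (1.8)·(-2) + 1.3 = -4.3
ŷ2 = (-1.0)·(0) + (-0.6)·(2) + (1.8)·(-1) + 1.3 = -1.7
errors² = [1.21, 3.24, 0.49]
MSE = 4.9400/3 = 1.6467

1.6467


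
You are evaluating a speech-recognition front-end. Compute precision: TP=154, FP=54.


Precision = TP/(TP+FP)
= 154/(154+54)
= 154/208 = 74.04%

74.04%


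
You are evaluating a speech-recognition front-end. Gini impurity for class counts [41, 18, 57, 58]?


Probabilities: [41/174, 18/174, 57/174, 58/174] ≈ [0.2356, 0.1034, 0.3276, 0.3333]
Σpᵢ² = (1681 + 324 + 3249 + 3364)/174² = 8618/30276
Gini = 1 - Σpᵢ² = 1 - 8618/30276 = 0.7154

0.7154


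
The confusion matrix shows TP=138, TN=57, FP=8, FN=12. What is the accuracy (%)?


Accuracy = (TP+TN)/(TP+TN+FP+FN)
= (138+57)/(215)
= 195/215 = 90.7%

90.7%


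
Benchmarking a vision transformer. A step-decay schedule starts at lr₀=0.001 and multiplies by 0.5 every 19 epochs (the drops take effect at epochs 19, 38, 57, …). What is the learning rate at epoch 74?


n_drops = ⌊74/19⌋ = 3
lr = 0.001·0.5^3 = 0.001·0.125 = 0.000125

0.000125


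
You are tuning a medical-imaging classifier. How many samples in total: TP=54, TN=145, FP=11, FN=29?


Total = TP + TN + FP + FN
= 54 + 145 + 11 + 29
= 239
(Predicted positive: 65, predicted negative: 174)

239


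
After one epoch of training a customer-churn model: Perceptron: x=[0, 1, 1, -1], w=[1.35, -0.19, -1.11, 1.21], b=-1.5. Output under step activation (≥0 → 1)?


z = (0)·(1.35) + (1)·(-0.19) + (1)·(-1.11) + (-1)·(1.21) - 1.5
  = -4.01
step(z) = 0 (z<0)

0


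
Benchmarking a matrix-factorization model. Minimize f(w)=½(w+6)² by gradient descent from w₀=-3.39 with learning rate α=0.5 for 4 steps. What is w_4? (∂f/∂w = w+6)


step 1: grad = -3.39+6 = 2.61; w = -3.39 - 0.5·(2.61) = -4.695
step 2: grad = -4.695+6 = 1.305; w = -4.695 - 0.5·(1.305) = -5.3475
step 3: grad = -5.3475+6 = 0.6525; w = -5.3475 - 0.5·(0.6525) = -5.67375
step 4: grad = -5.67375+6 = 0.32625; w = -5.67375 - 0.5·(0.32625) = -5.836875

-5.836875


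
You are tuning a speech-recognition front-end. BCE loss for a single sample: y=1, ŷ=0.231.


BCE = -[y·ln(p) + (1-y)·ln(1-p)]
= -1·ln(0.231) - 0
= -ln(0.231) = 1.4653

1.4653


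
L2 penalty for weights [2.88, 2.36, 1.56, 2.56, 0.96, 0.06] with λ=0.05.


‖w‖₂² = (2.88)² + (2.36)² + (1.56)² + (2.56)² + (0.96)² + (0.06)²
     = 8.2944 + 5.5696 + 2.4336 + 6.5536 + 0.9216 + 0.0036
     = 23.7764
λ·‖w‖₂² = 0.05·23.7764 = 1.18882

1.18882


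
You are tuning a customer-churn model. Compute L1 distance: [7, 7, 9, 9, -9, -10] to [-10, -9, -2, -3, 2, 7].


d = |7+ 10| + |7+ 9| + |9+ 2| + |9+ 3| + |-9-2| + |-10-7|
  = 17 + 16 + 11 + 12 + 11 + 17
  = 84

84


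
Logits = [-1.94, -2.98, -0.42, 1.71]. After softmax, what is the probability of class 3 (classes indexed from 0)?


Exponentials: e^-1.94=0.1437, e^-2.98=0.0508, e^-0.42=0.657, e^1.71=5.529
Sum = 6.3805
Softmax = [0.0225, 0.008, 0.103, 0.8665]
p[3] = 5.529/6.3805 = 0.8665

0.8665


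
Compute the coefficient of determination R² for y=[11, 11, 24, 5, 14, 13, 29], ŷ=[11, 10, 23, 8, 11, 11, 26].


ȳ = 15.2857
SS_res = Σ(y-ŷ)² = 33
SS_tot = Σ(y-ȳ)² = 413.43
R² = 1 - SS_res/SS_tot = 1 - 0.0798 = 0.9202

0.9202


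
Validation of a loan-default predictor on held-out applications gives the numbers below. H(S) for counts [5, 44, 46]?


Probabilities: [5/95, 44/95, 46/95] ≈ [0.0526, 0.4632, 0.4842]
H = -((5/95)·log₂(5/95) + (44/95)·log₂(44/95) + (46/95)·log₂(46/95))
  = 1.2445 bits

1.2445 bits


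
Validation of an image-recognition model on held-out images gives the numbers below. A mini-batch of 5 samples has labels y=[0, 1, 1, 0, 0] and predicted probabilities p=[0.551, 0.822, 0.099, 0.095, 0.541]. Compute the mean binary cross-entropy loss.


L[0] = -ln(1-0.551) = -ln(0.449) = 0.8007
L[1] = -ln(0.822) = 0.196
L[2] = -ln(0.099) = 2.3126
L[3] = -ln(1-0.095) = -ln(0.905) = 0.0998
L[4] = -ln(1-0.541) = -ln(0.459) = 0.7787
mean = (0.8007 + 0.196 + 2.3126 + 0.0998 + 0.7787)/5 = 0.8376

0.8376


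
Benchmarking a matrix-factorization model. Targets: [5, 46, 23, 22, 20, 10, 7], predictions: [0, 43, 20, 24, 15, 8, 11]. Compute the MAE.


Absolute errors: |5-0|=5, |46-43|=3, |23-20|=3, |22-24|=2, |20-15|=5, |10-8|=2, |7-11|=4
Sum = 24
MAE = 24/7 = 24/7

24/7


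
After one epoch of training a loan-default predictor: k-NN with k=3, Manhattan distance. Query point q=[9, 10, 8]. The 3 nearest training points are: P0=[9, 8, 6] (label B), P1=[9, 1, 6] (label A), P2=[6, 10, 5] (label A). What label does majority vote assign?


d(q,P0) = 4  (label B)
d(q,P1) = 11  (label A)
d(q,P2) = 6  (label A)
Votes: A=2, B=1
Majority → A

A


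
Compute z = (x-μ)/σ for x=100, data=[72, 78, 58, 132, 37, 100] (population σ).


μ = 79.5, σ = 30.2861
z = (100 - 79.5)/30.2861 = 0.6769

0.6769


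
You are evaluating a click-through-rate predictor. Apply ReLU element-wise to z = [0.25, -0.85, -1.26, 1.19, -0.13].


ReLU(0.25) = max(0, 0.25) = 0.25
ReLU(-0.85) = max(0, -0.85) = 0.0
ReLU(-1.26) = max(0, -1.26) = 0.0
ReLU(1.19) = max(0, 1.19) = 1.19
ReLU(-0.13) = max(0, -0.13) = 0.0
result = [0.25, 0.0, 0.0, 1.19, 0.0]

[0.25, 0.0, 0.0, 1.19, 0.0]


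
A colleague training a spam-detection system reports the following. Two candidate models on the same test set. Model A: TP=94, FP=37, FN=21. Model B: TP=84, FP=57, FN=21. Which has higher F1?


Model A: P=94/131=0.7176, R=94/115=0.8174, F1=2PR/(P+R)=2TP/(2TP+FP+FN)=188/246=0.7642
Model B: P=84/141=0.5957, R=84/105=0.8, F1=2PR/(P+R)=2TP/(2TP+FP+FN)=168/246=0.6829
0.7642 > 0.6829 → Model A

Model A


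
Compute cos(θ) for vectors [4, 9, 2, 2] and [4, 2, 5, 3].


A·B = 4·4 + 9·2 + 2·5 + 2·3 = 50
‖A‖ = √105 = 10.247, ‖B‖ = √54 = 7.3485
cos = 50/(√105·√54) = 50/√5670 = 0.664

0.664


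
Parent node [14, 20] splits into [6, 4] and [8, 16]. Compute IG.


Parent = [14, 20], H_parent = 0.9774
H_left = 0.971 (n=10), H_right = 0.9183 (n=24)
H_children = (10/34)·0.971 + (24/34)·0.9183 = 0.9338
IG = 0.9774 - 0.9338 = 0.0436

0.0436


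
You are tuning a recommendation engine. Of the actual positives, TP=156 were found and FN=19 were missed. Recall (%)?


Recall = TP/(TP+FN)
= 156/(156+19)
= 156/175 = 89.14%

89.14%


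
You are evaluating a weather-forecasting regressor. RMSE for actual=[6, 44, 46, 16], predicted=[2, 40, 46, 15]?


MSE = 33/4 = 8.25
RMSE = √(33/4) = 2.8723

2.8723


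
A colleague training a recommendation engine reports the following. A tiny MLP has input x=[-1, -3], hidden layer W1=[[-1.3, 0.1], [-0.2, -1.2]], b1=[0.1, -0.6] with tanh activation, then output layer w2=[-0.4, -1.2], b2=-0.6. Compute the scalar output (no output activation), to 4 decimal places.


z1[0] = (-1.3)·(-1) + (0.1)·(-3) + 0.1 = 1.1
z1[1] = (-0.2)·(-1) + (-1.2)·(-3) - 0.6 = 3.2
h = tanh(z1) = [0.8005, 0.9967]
output = (-0.4)·(0.8005) + (-1.2)·(0.9967) - 0.6 = -2.1162

-2.1162


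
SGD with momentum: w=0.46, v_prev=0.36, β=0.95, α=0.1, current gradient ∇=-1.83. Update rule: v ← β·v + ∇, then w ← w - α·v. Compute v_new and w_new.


v_new = 0.95·0.36 - 1.83 = 0.342 - 1.83 = -1.488
w_new = 0.46 - 0.1·-1.488 = 0.46 + 0.1488 = 0.6088

v_new=-1.488, w_new=0.6088


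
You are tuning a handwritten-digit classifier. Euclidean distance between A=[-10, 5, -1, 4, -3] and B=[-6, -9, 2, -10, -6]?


d = √((-10+ 6)² + (5+ 9)² + (-1-2)² + (4+ 10)² + (-3+ 6)²)
  = √(16 + 196 + 9 + 196 + 9)
  = √426 = 20.6398

20.6398


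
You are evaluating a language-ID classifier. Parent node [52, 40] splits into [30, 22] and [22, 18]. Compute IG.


Parent = [52, 40], H_parent = 0.9877
H_left = 0.9829 (n=52), H_right = 0.9928 (n=40)
H_children = (52/92)·0.9829 + (40/92)·0.9928 = 0.9872
IG = 0.9877 - 0.9872 = 0.0005

0.0005


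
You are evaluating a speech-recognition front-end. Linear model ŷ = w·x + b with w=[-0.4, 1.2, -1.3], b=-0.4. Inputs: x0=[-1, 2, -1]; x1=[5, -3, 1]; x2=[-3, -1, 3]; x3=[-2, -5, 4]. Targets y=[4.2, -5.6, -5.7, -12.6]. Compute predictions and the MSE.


ŷ0 = (-0.4)·(-1) + (1.2)·(2) + (-1.3)·(-1) - 0.4 = 3.7
ŷ1 = (-0.4)·(5) + (1.2)·(-3) + (-1.3)·(1) - 0.4 = -7.3
ŷ2 = (-0.4)·(-3) + (1.2)·(-1) + (-1.3)·(3) - 0.4 = -4.3
ŷ3 = (-0.4)·(-2) + (1.2)·(-5) + (-1.3)·(4) - 0.4 = -10.8
errors² = [0.25, 2.89, 1.96, 3.24]
MSE = 8.3400/4 = 2.085

2.085


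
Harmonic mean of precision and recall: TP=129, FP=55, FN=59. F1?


Precision = 129/184 = 0.7011
Recall = 129/188 = 0.6862
F1 = 2·P·R/(P+R) = 2·TP/(2·TP+FP+FN) = 258/(258+55+59) = 258/372 = 0.6935

0.6935


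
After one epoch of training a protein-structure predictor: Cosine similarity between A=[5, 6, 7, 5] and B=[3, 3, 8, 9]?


A·B = 5·3 + 6·3 + 7·8 + 5·9 = 134
‖A‖ = √135 = 11.619, ‖B‖ = √163 = 12.7671
cos = 134/(√135·√163) = 134/√22005 = 0.9033

0.9033


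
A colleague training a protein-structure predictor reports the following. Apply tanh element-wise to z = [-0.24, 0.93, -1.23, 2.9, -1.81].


tanh(-0.24) = -0.2355
tanh(0.93) = 0.7306
tanh(-1.23) = -0.8426
tanh(2.9) = 0.994
tanh(-1.81) = -0.9478
result = [-0.2355, 0.7306, -0.8426, 0.994, -0.9478]

[-0.2355, 0.7306, -0.8426, 0.994, -0.9478]


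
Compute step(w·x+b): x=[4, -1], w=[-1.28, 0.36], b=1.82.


z = (4)·(-1.28) + (-1)·(0.36) + 1.82
  = -3.66
step(z) = 0 (z<0)

0


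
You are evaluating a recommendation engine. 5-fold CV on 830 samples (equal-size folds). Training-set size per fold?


Fold size = 830/5 = 166
Training per fold = 830 - 166 = 664

664


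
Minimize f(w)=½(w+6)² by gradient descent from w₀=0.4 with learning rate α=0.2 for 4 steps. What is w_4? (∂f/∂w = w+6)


step 1: grad = 0.4+6 = 6.4; w = 0.4 - 0.2·(6.4) = -0.88
step 2: grad = -0.88+6 = 5.12; w = -0.88 - 0.2·(5.12) = -1.904
step 3: grad = -1.904+6 = 4.096; w = -1.904 - 0.2·(4.096) = -2.7232
step 4: grad = -2.7232+6 = 3.2768; w = -2.7232 - 0.2·(3.2768) = -3.37856

-3.37856


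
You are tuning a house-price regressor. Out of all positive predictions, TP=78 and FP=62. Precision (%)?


Precision = TP/(TP+FP)
= 78/(78+62)
= 78/140 = 55.71%

55.71%


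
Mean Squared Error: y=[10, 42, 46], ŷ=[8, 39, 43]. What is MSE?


Squared errors: (10-8)²=4, (42-39)²=9, (46-43)²=9
Sum = 22
MSE = 22/3 = 22/3

22/3


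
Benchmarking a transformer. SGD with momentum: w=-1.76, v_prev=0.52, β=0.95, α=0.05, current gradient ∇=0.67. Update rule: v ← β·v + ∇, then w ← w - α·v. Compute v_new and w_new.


v_new = 0.95·0.52 + 0.67 = 0.494 + 0.67 = 1.164
w_new = -1.76 - 0.05·1.164 = -1.76 - 0.0582 = -1.8182

v_new=1.164, w_new=-1.8182


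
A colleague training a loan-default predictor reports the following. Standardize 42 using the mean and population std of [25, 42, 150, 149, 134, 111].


μ = 101.8333, σ = 50.2441
z = (42 - 101.8333)/50.2441 = -1.1909

-1.1909


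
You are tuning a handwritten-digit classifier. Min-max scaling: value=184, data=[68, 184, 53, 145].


min=53, max=184
(184-53)/(184-53) = 131/131 = 1.0

1.0


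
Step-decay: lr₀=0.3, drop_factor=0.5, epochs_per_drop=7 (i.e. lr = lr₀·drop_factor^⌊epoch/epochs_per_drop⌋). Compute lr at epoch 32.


n_drops = ⌊32/7⌋ = 4
lr = 0.3·0.5^4 = 0.3·0.0625 = 0.01875

0.01875


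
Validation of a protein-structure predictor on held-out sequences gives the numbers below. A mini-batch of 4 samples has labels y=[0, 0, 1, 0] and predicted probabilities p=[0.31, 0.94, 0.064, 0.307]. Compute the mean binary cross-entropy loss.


L[0] = -ln(1-0.31) = -ln(0.69) = 0.3711
L[1] = -ln(1-0.94) = -ln(0.06) = 2.8134
L[2] = -ln(0.064) = 2.7489
L[3] = -ln(1-0.307) = -ln(0.693) = 0.3667
mean = (0.3711 + 2.8134 + 2.7489 + 0.3667)/4 = 1.575

1.575


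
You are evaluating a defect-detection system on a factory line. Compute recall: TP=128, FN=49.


Recall = TP/(TP+FN)
= 128/(128+49)
= 128/177 = 72.32%

72.32%


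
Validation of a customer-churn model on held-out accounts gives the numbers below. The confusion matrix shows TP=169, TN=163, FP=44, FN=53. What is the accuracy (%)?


Accuracy = (TP+TN)/(TP+TN+FP+FN)
= (169+163)/(429)
= 332/429 = 77.39%

77.39%


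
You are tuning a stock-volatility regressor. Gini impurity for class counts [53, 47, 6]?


Probabilities: [53/106, 47/106, 6/106] ≈ [0.5, 0.4434, 0.0566]
Σpᵢ² = (2809 + 2209 + 36)/106² = 5054/11236
Gini = 1 - Σpᵢ² = 1 - 5054/11236 = 0.5502

0.5502


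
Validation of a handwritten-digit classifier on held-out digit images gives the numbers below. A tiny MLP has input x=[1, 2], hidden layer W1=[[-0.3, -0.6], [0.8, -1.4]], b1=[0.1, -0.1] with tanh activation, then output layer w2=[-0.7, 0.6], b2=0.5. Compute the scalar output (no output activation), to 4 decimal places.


z1[0] = (-0.3)·(1) + (-0.6)·(2) + 0.1 = -1.4
z1[1] = (0.8)·(1) + (-1.4)·(2) - 0.1 = -2.1
h = tanh(z1) = [-0.8854, -0.9705]
output = (-0.7)·(-0.8854) + (0.6)·(-0.9705) + 0.5 = 0.5375

0.5375


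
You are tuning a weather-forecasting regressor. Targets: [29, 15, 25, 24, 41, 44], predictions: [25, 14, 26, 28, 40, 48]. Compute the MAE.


Absolute errors: |29-25|=4, |15-14|=1, |25-26|=1, |24-28|=4, |41-40|=1, |44-48|=4
Sum = 15
MAE = 15/6 = 5/2

5/2


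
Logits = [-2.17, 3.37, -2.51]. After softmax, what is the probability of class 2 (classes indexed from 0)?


Exponentials: e^-2.17=0.1142, e^3.37=29.0785, e^-2.51=0.0813
Sum = 29.274
Softmax = [0.0039, 0.9933, 0.0028]
p[2] = 0.0813/29.274 = 0.0028

0.0028


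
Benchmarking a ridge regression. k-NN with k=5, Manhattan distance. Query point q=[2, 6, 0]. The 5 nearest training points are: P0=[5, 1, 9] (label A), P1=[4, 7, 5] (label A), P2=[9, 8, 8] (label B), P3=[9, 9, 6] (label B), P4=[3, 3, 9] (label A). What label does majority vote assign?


d(q,P0) = 17  (label A)
d(q,P1) = 8  (label A)
d(q,P2) = 17  (label B)
d(q,P3) = 16  (label B)
d(q,P4) = 13  (label A)
Votes: A=3, B=2
Majority → A

A


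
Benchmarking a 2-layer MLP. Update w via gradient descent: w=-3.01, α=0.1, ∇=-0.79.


w_new = w - α·∇
= -3.01 - 0.1·-0.79
= -3.01 + 0.079
= -2.931

-2.931


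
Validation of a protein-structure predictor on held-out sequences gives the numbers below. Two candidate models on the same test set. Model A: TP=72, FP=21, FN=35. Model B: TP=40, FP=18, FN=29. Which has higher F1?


Model A: P=72/93=0.7742, R=72/107=0.6729, F1=2PR/(P+R)=2TP/(2TP+FP+FN)=144/200=0.72
Model B: P=40/58=0.6897, R=40/69=0.5797, F1=2PR/(P+R)=2TP/(2TP+FP+FN)=80/127=0.6299
0.72 > 0.6299 → Model A

Model A


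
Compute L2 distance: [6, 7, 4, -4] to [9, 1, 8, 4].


d = √((6-9)² + (7-1)² + (4-8)² + (-4-4)²)
  = √(9 + 36 + 16 + 64)
  = √125 = 11.1803

11.1803


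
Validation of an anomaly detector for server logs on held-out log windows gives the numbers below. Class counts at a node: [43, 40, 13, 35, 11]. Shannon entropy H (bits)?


Probabilities: [43/142, 40/142, 13/142, 35/142, 11/142] ≈ [0.3028, 0.2817, 0.0915, 0.2465, 0.0775]
H = -((43/142)·log₂(43/142) + (40/142)·log₂(40/142) + (13/142)·log₂(13/142) + (35/142)·log₂(35/142) + (11/142)·log₂(11/142))
  = 2.1364 bits

2.1364 bits


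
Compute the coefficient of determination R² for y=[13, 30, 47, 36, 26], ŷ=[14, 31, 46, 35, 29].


ȳ = 30.4
SS_res = Σ(y-ŷ)² = 13
SS_tot = Σ(y-ȳ)² = 629.2
R² = 1 - SS_res/SS_tot = 1 - 0.0207 = 0.9793

0.9793


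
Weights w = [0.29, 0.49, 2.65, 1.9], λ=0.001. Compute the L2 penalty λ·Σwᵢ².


‖w‖₂² = (0.29)² + (0.49)² + (2.65)² + (1.9)²
     = 0.0841 + 0.2401 + 7.0225 + 3.61
     = 10.9567
λ·‖w‖₂² = 0.001·10.9567 = 0.010957

0.010957


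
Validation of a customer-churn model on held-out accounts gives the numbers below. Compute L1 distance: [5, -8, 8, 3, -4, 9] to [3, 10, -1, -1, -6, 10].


d = |5-3| + |-8-10| + |8+ 1| + |3+ 1| + |-4+ 6| + |9-10|
  = 2 + 18 + 9 + 4 + 2 + 1
  = 36

36


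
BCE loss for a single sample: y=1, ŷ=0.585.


BCE = -[y·ln(p) + (1-y)·ln(1-p)]
= -1·ln(0.585) - 0
= -ln(0.585) = 0.5361

0.5361


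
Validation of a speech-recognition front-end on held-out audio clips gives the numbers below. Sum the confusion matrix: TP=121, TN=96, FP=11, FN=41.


Total = TP + TN + FP + FN
= 121 + 96 + 11 + 41
= 269
(Predicted positive: 132, predicted negative: 137)

269


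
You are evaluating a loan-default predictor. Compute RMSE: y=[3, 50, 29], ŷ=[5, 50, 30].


MSE = 5/3 = 1.6667
RMSE = √(5/3) = 1.291

1.291


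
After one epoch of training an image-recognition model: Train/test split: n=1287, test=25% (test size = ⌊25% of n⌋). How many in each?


Test = ⌊1287·25/100⌋ = 321
Train = 1287 - 321 = 966

Train: 966, Test: 321


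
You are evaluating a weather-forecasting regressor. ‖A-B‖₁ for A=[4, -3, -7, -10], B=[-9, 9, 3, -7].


d = |4+ 9| + |-3-9| + |-7-3| + |-10+ 7|
  = 13 + 12 + 10 + 3
  = 38

38


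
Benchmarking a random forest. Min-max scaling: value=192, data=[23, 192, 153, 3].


min=3, max=192
(192-3)/(192-3) = 189/189 = 1.0

1.0


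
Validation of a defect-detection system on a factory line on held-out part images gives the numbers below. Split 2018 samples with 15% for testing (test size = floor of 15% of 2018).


Test = ⌊2018·15/100⌋ = 302
Train = 2018 - 302 = 1716

Train: 1716, Test: 302


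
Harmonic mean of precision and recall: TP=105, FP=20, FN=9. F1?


Precision = 105/125 = 0.84
Recall = 105/114 = 0.9211
F1 = 2·P·R/(P+R) = 2·TP/(2·TP+FP+FN) = 210/(210+20+9) = 210/239 = 0.8787

0.8787


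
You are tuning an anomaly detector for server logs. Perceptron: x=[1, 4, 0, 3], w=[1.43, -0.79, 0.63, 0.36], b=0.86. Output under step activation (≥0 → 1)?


z = (1)·(1.43) + (4)·(-0.79) + (0)·(0.63) + (3)·(0.36) + 0.86
  = 0.21
step(z) = 1 (z≥0)

1


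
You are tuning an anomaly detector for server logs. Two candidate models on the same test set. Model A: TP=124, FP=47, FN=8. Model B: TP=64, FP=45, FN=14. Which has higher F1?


Model A: P=124/171=0.7251, R=124/132=0.9394, F1=2PR/(P+R)=2TP/(2TP+FP+FN)=248/303=0.8185
Model B: P=64/109=0.5872, R=64/78=0.8205, F1=2PR/(P+R)=2TP/(2TP+FP+FN)=128/187=0.6845
0.8185 > 0.6845 → Model A

Model A


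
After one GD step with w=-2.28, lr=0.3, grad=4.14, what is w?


w_new = w - α·∇
= -2.28 - 0.3·4.14
= -2.28 - 1.242
= -3.522

-3.522


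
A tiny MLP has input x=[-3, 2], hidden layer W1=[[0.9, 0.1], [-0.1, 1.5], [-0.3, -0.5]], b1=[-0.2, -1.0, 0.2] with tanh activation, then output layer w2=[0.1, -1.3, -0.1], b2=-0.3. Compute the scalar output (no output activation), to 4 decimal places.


z1[0] = (0.9)·(-3) + (0.1)·(2) - 0.2 = -2.7
z1[1] = (-0.1)·(-3) + (1.5)·(2) - 1.0 = 2.3
z1[2] = (-0.3)·(-3) + (-0.5)·(2) + 0.2 = 0.1
h = tanh(z1) = [-0.991, 0.9801, 0.0997]
output = (0.1)·(-0.991) + (-1.3)·(0.9801) + (-0.1)·(0.0997) - 0.3 = -1.6832

-1.6832


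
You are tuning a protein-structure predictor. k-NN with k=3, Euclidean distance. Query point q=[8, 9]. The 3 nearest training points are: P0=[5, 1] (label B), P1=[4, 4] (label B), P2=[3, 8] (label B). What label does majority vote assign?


d(q,P0) = 8.544  (label B)
d(q,P1) = 6.4031  (label B)
d(q,P2) = 5.099  (label B)
Votes: A=0, B=3
Majority → B

B


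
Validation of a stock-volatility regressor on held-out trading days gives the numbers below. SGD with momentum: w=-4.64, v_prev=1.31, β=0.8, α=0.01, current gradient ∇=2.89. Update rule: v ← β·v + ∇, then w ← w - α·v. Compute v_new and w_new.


v_new = 0.8·1.31 + 2.89 = 1.048 + 2.89 = 3.938
w_new = -4.64 - 0.01·3.938 = -4.64 - 0.03938 = -4.67938

v_new=3.938, w_new=-4.67938


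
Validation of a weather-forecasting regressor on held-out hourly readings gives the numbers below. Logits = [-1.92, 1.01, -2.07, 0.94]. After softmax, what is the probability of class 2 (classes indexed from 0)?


Exponentials: e^-1.92=0.1466, e^1.01=2.7456, e^-2.07=0.1262, e^0.94=2.56
Sum = 5.5784
Softmax = [0.0263, 0.4922, 0.0226, 0.4589]
p[2] = 0.1262/5.5784 = 0.0226

0.0226


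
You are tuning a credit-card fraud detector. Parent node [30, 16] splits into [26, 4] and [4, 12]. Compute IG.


Parent = [30, 16], H_parent = 0.9321
H_left = 0.5665 (n=30), H_right = 0.8113 (n=16)
H_children = (30/46)·0.5665 + (16/46)·0.8113 = 0.6516
IG = 0.9321 - 0.6516 = 0.2805

0.2805


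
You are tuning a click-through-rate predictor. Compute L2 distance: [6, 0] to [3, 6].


d = √((6-3)² + (0-6)²)
  = √(9 + 36)
  = √45 = 6.7082

6.7082


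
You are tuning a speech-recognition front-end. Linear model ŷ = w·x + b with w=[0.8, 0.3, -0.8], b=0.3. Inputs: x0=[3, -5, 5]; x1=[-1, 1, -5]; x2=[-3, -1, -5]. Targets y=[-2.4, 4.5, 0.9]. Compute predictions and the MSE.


ŷ0 = (0.8)·(3) + (0.3)·(-5) + (-0.8)·(5) + 0.3 = -2.8
ŷ1 = (0.8)·(-1) + (0.3)·(1) + (-0.8)·(-5) + 0.3 = 3.8
ŷ2 = (0.8)·(-3) + (0.3)·(-1) + (-0.8)·(-5) + 0.3 = 1.6
errors² = [0.16, 0.49, 0.49]
MSE = 1.1400/3 = 0.38

0.38


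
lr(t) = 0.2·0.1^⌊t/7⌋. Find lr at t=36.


n_drops = ⌊36/7⌋ = 5
lr = 0.2·0.1^5 = 0.2·0.00001 = 0.000002

0.000002


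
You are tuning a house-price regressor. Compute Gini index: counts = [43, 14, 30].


Probabilities: [43/87, 14/87, 30/87] ≈ [0.4943, 0.1609, 0.3448]
Σpᵢ² = (1849 + 196 + 900)/87² = 2945/7569
Gini = 1 - Σpᵢ² = 1 - 2945/7569 = 0.6109

0.6109


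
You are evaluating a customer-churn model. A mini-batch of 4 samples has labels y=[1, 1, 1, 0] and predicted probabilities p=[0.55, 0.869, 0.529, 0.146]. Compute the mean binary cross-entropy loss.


L[0] = -ln(0.55) = 0.5978
L[1] = -ln(0.869) = 0.1404
L[2] = -ln(0.529) = 0.6368
L[3] = -ln(1-0.146) = -ln(0.854) = 0.1578
mean = (0.5978 + 0.1404 + 0.6368 + 0.1578)/4 = 0.3832

0.3832


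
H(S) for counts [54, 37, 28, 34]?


Probabilities: [54/153, 37/153, 28/153, 34/153] ≈ [0.3529, 0.2418, 0.183, 0.2222]
H = -((54/153)·log₂(54/153) + (37/153)·log₂(37/153) + (28/153)·log₂(28/153) + (34/153)·log₂(34/153))
  = 1.9561 bits

1.9561 bits


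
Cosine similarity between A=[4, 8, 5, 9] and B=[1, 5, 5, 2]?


A·B = 4·1 + 8·5 + 5·5 + 9·2 = 87
‖A‖ = √186 = 13.6382, ‖B‖ = √55 = 7.4162
cos = 87/(√186·√55) = 87/√10230 = 0.8602

0.8602


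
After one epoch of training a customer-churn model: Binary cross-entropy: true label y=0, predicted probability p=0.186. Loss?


BCE = -[y·ln(p) + (1-y)·ln(1-p)]
= -0 - 1·ln(1-0.186)
= -ln(0.814) = 0.2058

0.2058


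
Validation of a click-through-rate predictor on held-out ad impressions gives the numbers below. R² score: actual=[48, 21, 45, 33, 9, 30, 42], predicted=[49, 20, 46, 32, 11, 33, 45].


ȳ = 32.5714
SS_res = Σ(y-ŷ)² = 26
SS_tot = Σ(y-ȳ)² = 1177.71
R² = 1 - SS_res/SS_tot = 1 - 0.0221 = 0.9779

0.9779


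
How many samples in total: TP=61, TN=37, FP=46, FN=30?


Total = TP + TN + FP + FN
= 61 + 37 + 46 + 30
= 174
(Predicted positive: 107, predicted negative: 67)

174


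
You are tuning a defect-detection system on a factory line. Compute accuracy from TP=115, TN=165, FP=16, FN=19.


Accuracy = (TP+TN)/(TP+TN+FP+FN)
= (115+165)/(315)
= 280/315 = 88.89%

88.89%


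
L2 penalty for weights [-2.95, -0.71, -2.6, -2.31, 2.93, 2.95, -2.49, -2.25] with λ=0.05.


‖w‖₂² = (-2.95)² + (-0.71)² + (-2.6)² + (-2.31)² + (2.93)² + (2.95)² + (-2.49)² + (-2.25)²
     = 8.7025 + 0.5041 + 6.76 + 5.3361 + 8.5849 + 8.7025 + 6.2001 + 5.0625
     = 49.8527
λ·‖w‖₂² = 0.05·49.8527 = 2.492635

2.492635
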